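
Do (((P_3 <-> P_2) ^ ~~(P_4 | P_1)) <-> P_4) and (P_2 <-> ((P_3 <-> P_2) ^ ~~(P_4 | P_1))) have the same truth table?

 P_1  |  P_2  |  P_3  |  P_4  ||   φ   |   ψ  
 True |  True |  True |  True || False | False
 True |  True |  True | False ||  True | False
 True |  True | False |  True ||  True |  True
 True |  True | False | False || False |  True
 True | False |  True |  True ||  True | False
 True | False |  True | False || False | False
 True | False | False |  True || False |  True
 True | False | False | False ||  True |  True
False |  True |  True |  True || False | False
False |  True |  True | False || False |  True
False |  True | False |  True ||  True |  True
False |  True | False | False ||  True | False
False | False |  True |  True ||  True | False
False | False |  True | False ||  True |  True
False | False | False |  True || False |  True
False | False | False | False || False | False
The columns differ at P_1=True, P_2=True, P_3=True, P_4=False (φ=True, ψ=False), so they are not equivalent.

not equivalent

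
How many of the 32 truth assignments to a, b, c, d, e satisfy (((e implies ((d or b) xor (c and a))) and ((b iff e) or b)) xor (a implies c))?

a  b  c  d  e  |  φ
1  1  1  1  1  |  1
1  1  1  1  0  |  0
1  1  1  0  1  |  1
1  1  1  0  0  |  0
1  1  0  1  1  |  1
1  1  0  1  0  |  1
1  1  0  0  1  |  1
1  1  0  0  0  |  1
1  0  1  1  1  |  1
1  0  1  1  0  |  0
1  0  1  0  1  |  1
1  0  1  0  0  |  0
1  0  0  1  1  |  0
1  0  0  1  0  |  1
1  0  0  0  1  |  0
1  0  0  0  0  |  1
0  1  1  1  1  |  0
0  1  1  1  0  |  0
0  1  1  0  1  |  0
0  1  1  0  0  |  0
0  1  0  1  1  |  0
0  1  0  1  0  |  0
0  1  0  0  1  |  0
0  1  0  0  0  |  0
0  0  1  1  1  |  1
0  0  1  1  0  |  0
0  0  1  0  1  |  1
0  0  1  0  0  |  0
0  0  0  1  1  |  1
0  0  0  1  0  |  0
0  0  0  0  1  |  1
0  0  0  0  0  |  0
The formula is true on 14 of the 32 rows.

14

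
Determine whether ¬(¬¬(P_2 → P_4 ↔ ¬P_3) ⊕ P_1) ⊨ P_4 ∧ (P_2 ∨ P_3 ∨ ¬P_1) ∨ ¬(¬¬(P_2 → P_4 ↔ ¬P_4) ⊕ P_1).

no

P_1  P_2  P_3  P_4  |  φ  ψ
 T    T    T    T   |  F  T
 T    T    T    F   |  T  F
 T    T    F    T   |  T  T
 T    T    F    F   |  F  F
 T    F    T    T   |  F  T
 T    F    T    F   |  F  T
 T    F    F    T   |  T  F
 T    F    F    F   |  T  T
 F    T    T    T   |  T  T
 F    T    T    F   |  F  T
 F    T    F    T   |  F  T
 F    T    F    F   |  T  T
 F    F    T    T   |  T  T
 F    F    T    F   |  T  F
 F    F    F    T   |  F  T
 F    F    F    F   |  F  F
At P_1=T, P_2=T, P_3=T, P_4=F we have φ true but ψ false, so φ does not entail ψ.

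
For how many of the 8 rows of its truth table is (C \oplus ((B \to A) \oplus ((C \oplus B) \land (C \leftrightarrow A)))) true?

A  B  C  |  (B \to A)  (C \oplus B)  (C \leftrightarrow A)  φ
T  T  T  |      T           F                  T            F
T  T  F  |      T           T                  F            T
T  F  T  |      T           T                  T            T
T  F  F  |      T           F                  F            T
F  T  T  |      F           F                  F            T
F  T  F  |      F           T                  T            T
F  F  T  |      T           T                  F            F
F  F  F  |      T           F                  T            T
The formula is true on 6 of the 8 rows.

6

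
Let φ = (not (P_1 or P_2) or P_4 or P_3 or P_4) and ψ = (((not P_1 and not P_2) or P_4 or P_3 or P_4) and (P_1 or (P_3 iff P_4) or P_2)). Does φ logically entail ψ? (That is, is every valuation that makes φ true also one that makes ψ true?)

P_1  P_2  P_3  P_4  |  φ  ψ
 1    1    1    1   |  1  1
 1    1    1    0   |  1  1
 1    1    0    1   |  1  1
 1    1    0    0   |  0  0
 1    0    1    1   |  1  1
 1    0    1    0   |  1  1
 1    0    0    1   |  1  1
 1    0    0    0   |  0  0
 0    1    1    1   |  1  1
 0    1    1    0   |  1  1
 0    1    0    1   |  1  1
 0    1    0    0   |  0  0
 0    0    1    1   |  1  1
 0    0    1    0   |  1  0
 0    0    0    1   |  1  0
 0    0    0    0   |  1  1
At P_1=0, P_2=0, P_3=1, P_4=0 we have φ true but ψ false, so φ does not entail ψ.

no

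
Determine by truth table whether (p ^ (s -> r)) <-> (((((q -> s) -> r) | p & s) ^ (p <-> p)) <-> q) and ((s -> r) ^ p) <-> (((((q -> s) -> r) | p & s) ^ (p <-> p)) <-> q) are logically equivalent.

p | q | r | s || φ | ψ
T | T | T | T || T | T
T | T | T | F || T | T
T | T | F | T || F | F
T | T | F | F || T | T
T | F | T | T || F | F
T | F | T | F || F | F
T | F | F | T || T | T
T | F | F | F || T | T
F | T | T | T || F | F
F | T | T | F || F | F
F | T | F | T || F | F
F | T | F | F || F | F
F | F | T | T || T | T
F | F | T | F || T | T
F | F | F | T || T | T
F | F | F | F || F | F
The columns for φ and ψ agree on every row, so they are logically equivalent.

equivalent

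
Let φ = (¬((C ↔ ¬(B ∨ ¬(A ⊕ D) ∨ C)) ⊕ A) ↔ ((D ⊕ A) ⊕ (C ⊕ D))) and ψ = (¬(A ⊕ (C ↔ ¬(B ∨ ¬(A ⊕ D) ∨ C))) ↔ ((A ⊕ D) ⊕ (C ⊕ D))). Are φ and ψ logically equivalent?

A | B | C | D | φ | ψ
- | - | - | - | - | -
1 | 1 | 1 | 1 | 1 | 1
1 | 1 | 1 | 0 | 1 | 1
1 | 1 | 0 | 1 | 1 | 1
1 | 1 | 0 | 0 | 1 | 1
1 | 0 | 1 | 1 | 1 | 1
1 | 0 | 1 | 0 | 1 | 1
1 | 0 | 0 | 1 | 1 | 1
1 | 0 | 0 | 0 | 0 | 0
0 | 1 | 1 | 1 | 1 | 1
0 | 1 | 1 | 0 | 1 | 1
0 | 1 | 0 | 1 | 1 | 1
0 | 1 | 0 | 0 | 1 | 1
0 | 0 | 1 | 1 | 1 | 1
0 | 0 | 1 | 0 | 1 | 1
0 | 0 | 0 | 1 | 0 | 0
0 | 0 | 0 | 0 | 1 | 1
The columns for φ and ψ agree on every row, so they are logically equivalent.

equivalent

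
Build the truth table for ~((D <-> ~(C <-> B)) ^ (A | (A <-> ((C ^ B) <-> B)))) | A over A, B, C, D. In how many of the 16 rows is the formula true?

A  B  C  D  |  φ
1  1  1  1  |  1
1  1  1  0  |  1
1  1  0  1  |  1
1  1  0  0  |  1
1  0  1  1  |  1
1  0  1  0  |  1
1  0  0  1  |  1
1  0  0  0  |  1
0  1  1  1  |  0
0  1  1  0  |  1
0  1  0  1  |  0
0  1  0  0  |  1
0  0  1  1  |  1
0  0  1  0  |  0
0  0  0  1  |  1
0  0  0  0  |  0
The formula is true on 12 of the 16 rows.

12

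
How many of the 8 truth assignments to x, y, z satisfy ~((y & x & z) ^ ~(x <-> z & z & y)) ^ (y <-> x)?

x | y | z || φ
1 | 1 | 1 || 1
1 | 1 | 0 || 1
1 | 0 | 1 || 0
1 | 0 | 0 || 0
0 | 1 | 1 || 0
0 | 1 | 0 || 1
0 | 0 | 1 || 0
0 | 0 | 0 || 0
The formula is true on 3 of the 8 rows.

3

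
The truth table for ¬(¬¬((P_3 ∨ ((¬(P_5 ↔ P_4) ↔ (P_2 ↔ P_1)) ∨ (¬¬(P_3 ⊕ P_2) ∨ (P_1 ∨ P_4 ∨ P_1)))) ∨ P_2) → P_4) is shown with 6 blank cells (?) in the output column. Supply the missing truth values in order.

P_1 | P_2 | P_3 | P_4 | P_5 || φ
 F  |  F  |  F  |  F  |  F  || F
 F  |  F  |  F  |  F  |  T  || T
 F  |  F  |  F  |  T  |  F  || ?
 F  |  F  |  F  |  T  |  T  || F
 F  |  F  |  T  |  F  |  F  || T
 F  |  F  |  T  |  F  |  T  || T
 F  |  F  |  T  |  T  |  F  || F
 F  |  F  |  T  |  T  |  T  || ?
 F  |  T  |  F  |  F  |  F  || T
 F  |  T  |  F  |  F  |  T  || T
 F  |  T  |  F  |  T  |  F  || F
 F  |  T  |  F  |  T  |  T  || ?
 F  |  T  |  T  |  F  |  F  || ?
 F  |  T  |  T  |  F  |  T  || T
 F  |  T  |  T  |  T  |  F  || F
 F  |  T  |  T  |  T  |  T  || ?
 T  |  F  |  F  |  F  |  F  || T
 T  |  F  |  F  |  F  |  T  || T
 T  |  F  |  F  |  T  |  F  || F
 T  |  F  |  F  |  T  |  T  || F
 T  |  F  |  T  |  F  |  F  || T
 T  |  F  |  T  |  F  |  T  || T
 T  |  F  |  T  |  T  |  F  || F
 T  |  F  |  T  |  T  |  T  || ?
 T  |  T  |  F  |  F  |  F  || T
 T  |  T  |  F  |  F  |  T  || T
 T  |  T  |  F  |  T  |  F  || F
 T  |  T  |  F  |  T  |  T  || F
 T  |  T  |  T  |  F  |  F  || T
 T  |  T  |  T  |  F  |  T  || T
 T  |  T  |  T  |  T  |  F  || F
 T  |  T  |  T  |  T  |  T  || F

Row 3: ¬¬((P_3 ∨ ((¬(P_5 ↔ P_4) ↔ (P_2 ↔ P_1)) ∨ (¬¬(P_3 ⊕ P_2) ∨ (P_1 ∨ P_4 ∨ P_1)))) ∨ P_2) = T, (¬¬((P_3 ∨ ((¬(P_5 ↔ P_4) ↔ (P_2 ↔ P_1)) ∨ (¬¬(P_3 ⊕ P_2) ∨ (P_1 ∨ P_4 ∨ P_1)))) ∨ P_2) → P_4) = T, so the formula = F.
Row 8: ¬¬((P_3 ∨ ((¬(P_5 ↔ P_4) ↔ (P_2 ↔ P_1)) ∨ (¬¬(P_3 ⊕ P_2) ∨ (P_1 ∨ P_4 ∨ P_1)))) ∨ P_2) = T, (¬¬((P_3 ∨ ((¬(P_5 ↔ P_4) ↔ (P_2 ↔ P_1)) ∨ (¬¬(P_3 ⊕ P_2) ∨ (P_1 ∨ P_4 ∨ P_1)))) ∨ P_2) → P_4) = T, so the formula = F.
Row 12: ¬¬((P_3 ∨ ((¬(P_5 ↔ P_4) ↔ (P_2 ↔ P_1)) ∨ (¬¬(P_3 ⊕ P_2) ∨ (P_1 ∨ P_4 ∨ P_1)))) ∨ P_2) = T, (¬¬((P_3 ∨ ((¬(P_5 ↔ P_4) ↔ (P_2 ↔ P_1)) ∨ (¬¬(P_3 ⊕ P_2) ∨ (P_1 ∨ P_4 ∨ P_1)))) ∨ P_2) → P_4) = T, so the formula = F.
Row 13: ¬¬((P_3 ∨ ((¬(P_5 ↔ P_4) ↔ (P_2 ↔ P_1)) ∨ (¬¬(P_3 ⊕ P_2) ∨ (P_1 ∨ P_4 ∨ P_1)))) ∨ P_2) = T, (¬¬((P_3 ∨ ((¬(P_5 ↔ P_4) ↔ (P_2 ↔ P_1)) ∨ (¬¬(P_3 ⊕ P_2) ∨ (P_1 ∨ P_4 ∨ P_1)))) ∨ P_2) → P_4) = F, so the formula = T.
Row 16: ¬¬((P_3 ∨ ((¬(P_5 ↔ P_4) ↔ (P_2 ↔ P_1)) ∨ (¬¬(P_3 ⊕ P_2) ∨ (P_1 ∨ P_4 ∨ P_1)))) ∨ P_2) = T, (¬¬((P_3 ∨ ((¬(P_5 ↔ P_4) ↔ (P_2 ↔ P_1)) ∨ (¬¬(P_3 ⊕ P_2) ∨ (P_1 ∨ P_4 ∨ P_1)))) ∨ P_2) → P_4) = T, so the formula = F.
Row 24: ¬¬((P_3 ∨ ((¬(P_5 ↔ P_4) ↔ (P_2 ↔ P_1)) ∨ (¬¬(P_3 ⊕ P_2) ∨ (P_1 ∨ P_4 ∨ P_1)))) ∨ P_2) = T, (¬¬((P_3 ∨ ((¬(P_5 ↔ P_4) ↔ (P_2 ↔ P_1)) ∨ (¬¬(P_3 ⊕ P_2) ∨ (P_1 ∨ P_4 ∨ P_1)))) ∨ P_2) → P_4) = T, so the formula = F.

F, F, F, T, F, F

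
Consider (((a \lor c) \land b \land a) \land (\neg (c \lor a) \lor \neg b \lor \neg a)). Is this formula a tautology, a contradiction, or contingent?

contradiction

a  b  c  |  (a \lor c)  ((a \lor c) \land b \land a)  (c \lor a)  \neg (c \lor a)  \neg b  \neg a  φ
1  1  1  |      1                    1                    1              0           0       0     0
1  1  0  |      1                    1                    1              0           0       0     0
1  0  1  |      1                    0                    1              0           1       0     0
1  0  0  |      1                    0                    1              0           1       0     0
0  1  1  |      1                    0                    1              0           0       1     0
0  1  0  |      0                    0                    0              1           0       1     0
0  0  1  |      1                    0                    1              0           1       1     0
0  0  0  |      0                    0                    0              1           1       1     0
Every row is 0, so the formula is a contradiction.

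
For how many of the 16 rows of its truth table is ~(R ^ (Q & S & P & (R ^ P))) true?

7

P | Q | R | S | (R ^ P) | (Q & S & P & (R ^ P)) | (R ^ (Q & S & P & (R ^ P))) | ~(R ^ (Q & S & P & (R ^ P)))
- | - | - | - | ------- | --------------------- | --------------------------- | ----------------------------
1 | 1 | 1 | 1 |    0    |           0           |              1              |              0              
1 | 1 | 1 | 0 |    0    |           0           |              1              |              0              
1 | 1 | 0 | 1 |    1    |           1           |              1              |              0              
1 | 1 | 0 | 0 |    1    |           0           |              0              |              1              
1 | 0 | 1 | 1 |    0    |           0           |              1              |              0              
1 | 0 | 1 | 0 |    0    |           0           |              1              |              0              
1 | 0 | 0 | 1 |    1    |           0           |              0              |              1              
1 | 0 | 0 | 0 |    1    |           0           |              0              |              1              
0 | 1 | 1 | 1 |    1    |           0           |              1              |              0              
0 | 1 | 1 | 0 |    1    |           0           |              1              |              0              
0 | 1 | 0 | 1 |    0    |           0           |              0              |              1              
0 | 1 | 0 | 0 |    0    |           0           |              0              |              1              
0 | 0 | 1 | 1 |    1    |           0           |              1              |              0              
0 | 0 | 1 | 0 |    1    |           0           |              1              |              0              
0 | 0 | 0 | 1 |    0    |           0           |              0              |              1              
0 | 0 | 0 | 0 |    0    |           0           |              0              |              1              
The formula is true on 7 of the 16 rows.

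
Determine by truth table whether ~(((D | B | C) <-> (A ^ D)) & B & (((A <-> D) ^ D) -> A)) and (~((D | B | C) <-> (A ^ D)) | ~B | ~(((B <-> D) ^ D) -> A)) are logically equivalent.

A  B  C  D  |  φ  ψ
F  F  F  F  |  T  T
F  F  F  T  |  T  T
F  F  T  F  |  T  T
F  F  T  T  |  T  T
F  T  F  F  |  T  T
F  T  F  T  |  T  F
F  T  T  F  |  T  T
F  T  T  T  |  T  F
T  F  F  F  |  T  T
T  F  F  T  |  T  T
T  F  T  F  |  T  T
T  F  T  T  |  T  T
T  T  F  F  |  F  F
T  T  F  T  |  T  T
T  T  T  F  |  F  F
T  T  T  T  |  T  T
The columns differ at A=F, B=T, C=F, D=T (φ=T, ψ=F), so they are not equivalent.

not equivalent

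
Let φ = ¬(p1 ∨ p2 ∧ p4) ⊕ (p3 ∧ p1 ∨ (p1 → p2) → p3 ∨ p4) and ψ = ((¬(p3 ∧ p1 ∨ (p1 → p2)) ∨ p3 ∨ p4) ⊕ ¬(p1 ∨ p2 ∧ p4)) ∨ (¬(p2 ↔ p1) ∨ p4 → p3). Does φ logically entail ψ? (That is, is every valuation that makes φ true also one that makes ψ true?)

p1  p2  p3  p4  |  φ  ψ
T   T   T   T   |  T  T
T   T   T   F   |  T  T
T   T   F   T   |  T  T
T   T   F   F   |  F  T
T   F   T   T   |  T  T
T   F   T   F   |  T  T
T   F   F   T   |  T  T
T   F   F   F   |  T  T
F   T   T   T   |  T  T
F   T   T   F   |  F  T
F   T   F   T   |  T  T
F   T   F   F   |  T  T
F   F   T   T   |  F  T
F   F   T   F   |  F  T
F   F   F   T   |  F  F
F   F   F   F   |  T  T
In every row where φ is true, ψ is also true, so φ ⊨ ψ.

yes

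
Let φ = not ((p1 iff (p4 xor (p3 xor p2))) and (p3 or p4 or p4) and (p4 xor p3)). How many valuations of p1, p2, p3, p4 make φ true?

12

  p1     p2     p3     p4   |  (p3 xor p2)  (p4 xor (p3 xor p2))  (p3 or p4 or p4)  (p4 xor p3)    φ  
False  False  False  False  |     False            False               False           False      True
False  False  False   True  |     False             True                True            True      True
False  False   True  False  |      True             True                True            True      True
False  False   True   True  |      True            False                True           False      True
False   True  False  False  |      True             True               False           False      True
False   True  False   True  |      True            False                True            True     False
False   True   True  False  |     False            False                True            True     False
False   True   True   True  |     False             True                True           False      True
 True  False  False  False  |     False            False               False           False      True
 True  False  False   True  |     False             True                True            True     False
 True  False   True  False  |      True             True                True            True     False
 True  False   True   True  |      True            False                True           False      True
 True   True  False  False  |      True             True               False           False      True
 True   True  False   True  |      True            False                True            True      True
 True   True   True  False  |     False            False                True            True      True
 True   True   True   True  |     False             True                True           False      True
The formula is true on 12 of the 16 rows.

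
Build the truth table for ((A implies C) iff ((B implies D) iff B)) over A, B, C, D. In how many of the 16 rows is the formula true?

6

A  B  C  D  |  (A implies C)  (B implies D)  ((B implies D) iff B)  φ
1  1  1  1  |        1              1                  1            1
1  1  1  0  |        1              0                  0            0
1  1  0  1  |        0              1                  1            0
1  1  0  0  |        0              0                  0            1
1  0  1  1  |        1              1                  0            0
1  0  1  0  |        1              1                  0            0
1  0  0  1  |        0              1                  0            1
1  0  0  0  |        0              1                  0            1
0  1  1  1  |        1              1                  1            1
0  1  1  0  |        1              0                  0            0
0  1  0  1  |        1              1                  1            1
0  1  0  0  |        1              0                  0            0
0  0  1  1  |        1              1                  0            0
0  0  1  0  |        1              1                  0            0
0  0  0  1  |        1              1                  0            0
0  0  0  0  |        1              1                  0            0
The formula is true on 6 of the 16 rows.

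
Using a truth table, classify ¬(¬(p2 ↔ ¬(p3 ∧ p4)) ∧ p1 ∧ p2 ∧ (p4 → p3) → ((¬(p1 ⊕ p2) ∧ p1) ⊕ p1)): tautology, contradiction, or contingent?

contingent

p1 | p2 | p3 | p4 | φ
-- | -- | -- | -- | -
1  | 1  | 1  | 1  | 1
1  | 1  | 1  | 0  | 0
1  | 1  | 0  | 1  | 0
1  | 1  | 0  | 0  | 0
1  | 0  | 1  | 1  | 0
1  | 0  | 1  | 0  | 0
1  | 0  | 0  | 1  | 0
1  | 0  | 0  | 0  | 0
0  | 1  | 1  | 1  | 0
0  | 1  | 1  | 0  | 0
0  | 1  | 0  | 1  | 0
0  | 1  | 0  | 0  | 0
0  | 0  | 1  | 1  | 0
0  | 0  | 1  | 0  | 0
0  | 0  | 0  | 1  | 0
0  | 0  | 0  | 0  | 0
1 of 16 rows are 1, so the formula is contingent.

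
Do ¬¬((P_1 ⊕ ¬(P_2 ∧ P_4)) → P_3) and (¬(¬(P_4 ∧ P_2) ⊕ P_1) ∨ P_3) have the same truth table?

equivalent

P_1 | P_2 | P_3 | P_4 || φ | ψ
 T  |  T  |  T  |  T  || T | T
 T  |  T  |  T  |  F  || T | T
 T  |  T  |  F  |  T  || F | F
 T  |  T  |  F  |  F  || T | T
 T  |  F  |  T  |  T  || T | T
 T  |  F  |  T  |  F  || T | T
 T  |  F  |  F  |  T  || T | T
 T  |  F  |  F  |  F  || T | T
 F  |  T  |  T  |  T  || T | T
 F  |  T  |  T  |  F  || T | T
 F  |  T  |  F  |  T  || T | T
 F  |  T  |  F  |  F  || F | F
 F  |  F  |  T  |  T  || T | T
 F  |  F  |  T  |  F  || T | T
 F  |  F  |  F  |  T  || F | F
 F  |  F  |  F  |  F  || F | F
The columns for φ and ψ agree on every row, so they are logically equivalent.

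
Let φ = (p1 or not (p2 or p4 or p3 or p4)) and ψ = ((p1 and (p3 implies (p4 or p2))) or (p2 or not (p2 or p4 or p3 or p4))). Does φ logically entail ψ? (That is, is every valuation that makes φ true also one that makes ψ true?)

p1 | p2 | p3 | p4 || φ | ψ
1  | 1  | 1  | 1  || 1 | 1
1  | 1  | 1  | 0  || 1 | 1
1  | 1  | 0  | 1  || 1 | 1
1  | 1  | 0  | 0  || 1 | 1
1  | 0  | 1  | 1  || 1 | 1
1  | 0  | 1  | 0  || 1 | 0
1  | 0  | 0  | 1  || 1 | 1
1  | 0  | 0  | 0  || 1 | 1
0  | 1  | 1  | 1  || 0 | 1
0  | 1  | 1  | 0  || 0 | 1
0  | 1  | 0  | 1  || 0 | 1
0  | 1  | 0  | 0  || 0 | 1
0  | 0  | 1  | 1  || 0 | 0
0  | 0  | 1  | 0  || 0 | 0
0  | 0  | 0  | 1  || 0 | 0
0  | 0  | 0  | 0  || 1 | 1
At p1=1, p2=0, p3=1, p4=0 we have φ true but ψ false, so φ does not entail ψ.

no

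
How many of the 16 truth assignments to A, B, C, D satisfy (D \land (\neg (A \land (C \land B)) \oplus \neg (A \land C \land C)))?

A  B  C  D  |  φ
T  T  T  T  |  F
T  T  T  F  |  F
T  T  F  T  |  F
T  T  F  F  |  F
T  F  T  T  |  T
T  F  T  F  |  F
T  F  F  T  |  F
T  F  F  F  |  F
F  T  T  T  |  F
F  T  T  F  |  F
F  T  F  T  |  F
F  T  F  F  |  F
F  F  T  T  |  F
F  F  T  F  |  F
F  F  F  T  |  F
F  F  F  F  |  F
The formula is true on 1 of the 16 rows.

1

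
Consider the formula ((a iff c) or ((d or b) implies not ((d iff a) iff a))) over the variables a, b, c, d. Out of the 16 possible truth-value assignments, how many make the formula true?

a | b | c | d | (a iff c) | (d or b) | (d iff a) | ((d iff a) iff a) | not ((d iff a) iff a) | φ
- | - | - | - | --------- | -------- | --------- | ----------------- | --------------------- | -
0 | 0 | 0 | 0 |     1     |    0     |     1     |         0         |           1           | 1
0 | 0 | 0 | 1 |     1     |    1     |     0     |         1         |           0           | 1
0 | 0 | 1 | 0 |     0     |    0     |     1     |         0         |           1           | 1
0 | 0 | 1 | 1 |     0     |    1     |     0     |         1         |           0           | 0
0 | 1 | 0 | 0 |     1     |    1     |     1     |         0         |           1           | 1
0 | 1 | 0 | 1 |     1     |    1     |     0     |         1         |           0           | 1
0 | 1 | 1 | 0 |     0     |    1     |     1     |         0         |           1           | 1
0 | 1 | 1 | 1 |     0     |    1     |     0     |         1         |           0           | 0
1 | 0 | 0 | 0 |     0     |    0     |     0     |         0         |           1           | 1
1 | 0 | 0 | 1 |     0     |    1     |     1     |         1         |           0           | 0
1 | 0 | 1 | 0 |     1     |    0     |     0     |         0         |           1           | 1
1 | 0 | 1 | 1 |     1     |    1     |     1     |         1         |           0           | 1
1 | 1 | 0 | 0 |     0     |    1     |     0     |         0         |           1           | 1
1 | 1 | 0 | 1 |     0     |    1     |     1     |         1         |           0           | 0
1 | 1 | 1 | 0 |     1     |    1     |     0     |         0         |           1           | 1
1 | 1 | 1 | 1 |     1     |    1     |     1     |         1         |           0           | 1
The formula is true on 12 of the 16 rows.

12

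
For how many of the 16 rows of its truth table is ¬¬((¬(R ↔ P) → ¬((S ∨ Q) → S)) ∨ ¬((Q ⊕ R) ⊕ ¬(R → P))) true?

P | Q | R | S || φ
T | T | T | T || T
T | T | T | F || T
T | T | F | T || F
T | T | F | F || T
T | F | T | T || T
T | F | T | F || T
T | F | F | T || T
T | F | F | F || T
F | T | T | T || F
F | T | T | F || T
F | T | F | T || T
F | T | F | F || T
F | F | T | T || T
F | F | T | F || T
F | F | F | T || T
F | F | F | F || T
The formula is true on 14 of the 16 rows.

14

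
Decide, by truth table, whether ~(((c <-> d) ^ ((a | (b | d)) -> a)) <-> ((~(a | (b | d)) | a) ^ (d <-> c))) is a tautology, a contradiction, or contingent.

a  b  c  d     (c <-> d)  (b | d)  (a | (b | d))  ((a | (b | d)) -> a)  ~(a | (b | d))  (~(a | (b | d)) | a)  (d <-> c)  φ
F  F  F  F         T         F           F                 T                  T                  T                T      F
F  F  F  T         F         T           T                 F                  F                  F                F      F
F  F  T  F         F         F           F                 T                  T                  T                F      F
F  F  T  T         T         T           T                 F                  F                  F                T      F
F  T  F  F         T         T           T                 F                  F                  F                T      F
F  T  F  T         F         T           T                 F                  F                  F                F      F
F  T  T  F         F         T           T                 F                  F                  F                F      F
F  T  T  T         T         T           T                 F                  F                  F                T      F
T  F  F  F         T         F           T                 T                  F                  T                T      F
T  F  F  T         F         T           T                 T                  F                  T                F      F
T  F  T  F         F         F           T                 T                  F                  T                F      F
T  F  T  T         T         T           T                 T                  F                  T                T      F
T  T  F  F         T         T           T                 T                  F                  T                T      F
T  T  F  T         F         T           T                 T                  F                  T                F      F
T  T  T  F         F         T           T                 T                  F                  T                F      F
T  T  T  T         T         T           T                 T                  F                  T                T      F
Every row is F, so the formula is a contradiction.

contradiction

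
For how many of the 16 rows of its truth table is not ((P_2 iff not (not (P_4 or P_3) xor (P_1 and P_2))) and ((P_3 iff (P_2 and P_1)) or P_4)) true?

P_1 | P_2 | P_3 | P_4 || (P_4 or P_3) | not (P_4 or P_3) | (P_1 and P_2) | (P_2 and P_1) | (P_3 iff (P_2 and P_1)) | φ
 F  |  F  |  F  |  F  ||      F       |        T         |       F       |       F       |            T            | F
 F  |  F  |  F  |  T  ||      T       |        F         |       F       |       F       |            T            | T
 F  |  F  |  T  |  F  ||      T       |        F         |       F       |       F       |            F            | T
 F  |  F  |  T  |  T  ||      T       |        F         |       F       |       F       |            F            | T
 F  |  T  |  F  |  F  ||      F       |        T         |       F       |       F       |            T            | T
 F  |  T  |  F  |  T  ||      T       |        F         |       F       |       F       |            T            | F
 F  |  T  |  T  |  F  ||      T       |        F         |       F       |       F       |            F            | T
 F  |  T  |  T  |  T  ||      T       |        F         |       F       |       F       |            F            | F
 T  |  F  |  F  |  F  ||      F       |        T         |       F       |       F       |            T            | F
 T  |  F  |  F  |  T  ||      T       |        F         |       F       |       F       |            T            | T
 T  |  F  |  T  |  F  ||      T       |        F         |       F       |       F       |            F            | T
 T  |  F  |  T  |  T  ||      T       |        F         |       F       |       F       |            F            | T
 T  |  T  |  F  |  F  ||      F       |        T         |       T       |       T       |            F            | T
 T  |  T  |  F  |  T  ||      T       |        F         |       T       |       T       |            F            | T
 T  |  T  |  T  |  F  ||      T       |        F         |       T       |       T       |            T            | T
 T  |  T  |  T  |  T  ||      T       |        F         |       T       |       T       |            T            | T
The formula is true on 12 of the 16 rows.

12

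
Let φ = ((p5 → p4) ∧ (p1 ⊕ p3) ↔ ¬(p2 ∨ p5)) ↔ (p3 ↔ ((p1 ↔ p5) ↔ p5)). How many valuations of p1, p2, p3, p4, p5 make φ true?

p1 | p2 | p3 | p4 | p5 | φ
-- | -- | -- | -- | -- | -
1  | 1  | 1  | 1  | 1  | 1
1  | 1  | 1  | 1  | 0  | 1
1  | 1  | 1  | 0  | 1  | 1
1  | 1  | 1  | 0  | 0  | 1
1  | 1  | 0  | 1  | 1  | 1
1  | 1  | 0  | 1  | 0  | 1
1  | 1  | 0  | 0  | 1  | 0
1  | 1  | 0  | 0  | 0  | 1
1  | 0  | 1  | 1  | 1  | 1
1  | 0  | 1  | 1  | 0  | 0
1  | 0  | 1  | 0  | 1  | 1
1  | 0  | 1  | 0  | 0  | 0
1  | 0  | 0  | 1  | 1  | 1
1  | 0  | 0  | 1  | 0  | 0
1  | 0  | 0  | 0  | 1  | 0
1  | 0  | 0  | 0  | 0  | 0
0  | 1  | 1  | 1  | 1  | 1
0  | 1  | 1  | 1  | 0  | 1
0  | 1  | 1  | 0  | 1  | 0
0  | 1  | 1  | 0  | 0  | 1
0  | 1  | 0  | 1  | 1  | 1
0  | 1  | 0  | 1  | 0  | 1
0  | 1  | 0  | 0  | 1  | 1
0  | 1  | 0  | 0  | 0  | 1
0  | 0  | 1  | 1  | 1  | 1
0  | 0  | 1  | 1  | 0  | 0
0  | 0  | 1  | 0  | 1  | 0
0  | 0  | 1  | 0  | 0  | 0
0  | 0  | 0  | 1  | 1  | 1
0  | 0  | 0  | 1  | 0  | 0
0  | 0  | 0  | 0  | 1  | 1
0  | 0  | 0  | 0  | 0  | 0
The formula is true on 20 of the 32 rows.

20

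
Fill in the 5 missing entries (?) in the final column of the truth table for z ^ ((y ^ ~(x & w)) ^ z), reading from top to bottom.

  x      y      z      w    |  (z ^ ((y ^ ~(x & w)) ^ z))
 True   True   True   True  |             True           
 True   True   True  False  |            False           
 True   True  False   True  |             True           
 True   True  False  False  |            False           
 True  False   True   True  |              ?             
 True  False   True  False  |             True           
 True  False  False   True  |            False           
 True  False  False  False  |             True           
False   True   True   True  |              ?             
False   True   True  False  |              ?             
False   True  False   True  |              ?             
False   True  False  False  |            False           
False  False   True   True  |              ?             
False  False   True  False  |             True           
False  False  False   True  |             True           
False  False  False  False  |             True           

False, False, False, False, True

Row x=True, y=False, z=True, w=True: ((y ^ ~(x & w)) ^ z) = True, so (z ^ ((y ^ ~(x & w)) ^ z)) = False.
Row x=False, y=True, z=True, w=True: ((y ^ ~(x & w)) ^ z) = True, so (z ^ ((y ^ ~(x & w)) ^ z)) = False.
Row x=False, y=True, z=True, w=False: ((y ^ ~(x & w)) ^ z) = True, so (z ^ ((y ^ ~(x & w)) ^ z)) = False.
Row x=False, y=True, z=False, w=True: ((y ^ ~(x & w)) ^ z) = False, so (z ^ ((y ^ ~(x & w)) ^ z)) = False.
Row x=False, y=False, z=True, w=True: ((y ^ ~(x & w)) ^ z) = False, so (z ^ ((y ^ ~(x & w)) ^ z)) = True.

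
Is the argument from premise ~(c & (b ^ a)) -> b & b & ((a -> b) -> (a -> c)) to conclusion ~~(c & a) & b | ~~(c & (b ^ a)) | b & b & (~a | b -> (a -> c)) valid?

a  b  c  |  φ  ψ
T  T  T  |  T  T
T  T  F  |  F  F
T  F  T  |  T  T
T  F  F  |  F  F
F  T  T  |  T  T
F  T  F  |  T  T
F  F  T  |  F  F
F  F  F  |  F  F
In every row where φ is true, ψ is also true, so φ ⊨ ψ.

yes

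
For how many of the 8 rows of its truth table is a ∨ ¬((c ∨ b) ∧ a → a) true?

a | b | c || (a ∨ ¬(((c ∨ b) ∧ a) → a))
1 | 1 | 1 ||             1             
1 | 1 | 0 ||             1             
1 | 0 | 1 ||             1             
1 | 0 | 0 ||             1             
0 | 1 | 1 ||             0             
0 | 1 | 0 ||             0             
0 | 0 | 1 ||             0             
0 | 0 | 0 ||             0             
The formula is true on 4 of the 8 rows.

4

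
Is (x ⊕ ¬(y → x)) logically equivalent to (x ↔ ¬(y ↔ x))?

not equivalent

x  y  |  φ  ψ
F  F  |  F  T
F  T  |  T  F
T  F  |  T  T
T  T  |  T  F
The columns differ at x=F, y=F (φ=F, ψ=T), so they are not equivalent.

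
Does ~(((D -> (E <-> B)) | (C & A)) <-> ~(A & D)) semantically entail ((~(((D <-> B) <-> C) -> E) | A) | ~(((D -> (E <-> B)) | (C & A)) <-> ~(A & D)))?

A | B | C | D | E | φ | ψ
- | - | - | - | - | - | -
T | T | T | T | T | T | T
T | T | T | T | F | T | T
T | T | T | F | T | F | T
T | T | T | F | F | F | T
T | T | F | T | T | T | T
T | T | F | T | F | F | T
T | T | F | F | T | F | T
T | T | F | F | F | F | T
T | F | T | T | T | T | T
T | F | T | T | F | T | T
T | F | T | F | T | F | T
T | F | T | F | F | F | T
T | F | F | T | T | F | T
T | F | F | T | F | T | T
T | F | F | F | T | F | T
T | F | F | F | F | F | T
F | T | T | T | T | F | F
F | T | T | T | F | T | T
F | T | T | F | T | F | F
F | T | T | F | F | F | F
F | T | F | T | T | F | F
F | T | F | T | F | T | T
F | T | F | F | T | F | F
F | T | F | F | F | F | T
F | F | T | T | T | T | T
F | F | T | T | F | F | F
F | F | T | F | T | F | F
F | F | T | F | F | F | T
F | F | F | T | T | T | T
F | F | F | T | F | F | T
F | F | F | F | T | F | F
F | F | F | F | F | F | F
In every row where φ is true, ψ is also true, so φ ⊨ ψ.

yes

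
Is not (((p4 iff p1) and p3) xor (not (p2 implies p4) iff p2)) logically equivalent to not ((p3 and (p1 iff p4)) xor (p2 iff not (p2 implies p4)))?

equivalent

p1  p2  p3  p4  |  φ  ψ
T   T   T   T   |  F  F
T   T   T   F   |  F  F
T   T   F   T   |  T  T
T   T   F   F   |  F  F
T   F   T   T   |  T  T
T   F   T   F   |  F  F
T   F   F   T   |  F  F
T   F   F   F   |  F  F
F   T   T   T   |  T  T
F   T   T   F   |  T  T
F   T   F   T   |  T  T
F   T   F   F   |  F  F
F   F   T   T   |  F  F
F   F   T   F   |  T  T
F   F   F   T   |  F  F
F   F   F   F   |  F  F
The columns for φ and ψ agree on every row, so they are logically equivalent.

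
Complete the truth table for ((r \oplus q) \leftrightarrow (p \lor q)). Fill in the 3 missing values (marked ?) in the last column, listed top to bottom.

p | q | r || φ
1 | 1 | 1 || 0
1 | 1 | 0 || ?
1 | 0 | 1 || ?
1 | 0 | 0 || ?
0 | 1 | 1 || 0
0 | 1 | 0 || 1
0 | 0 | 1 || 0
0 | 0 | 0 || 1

Row p=1, q=1, r=0: (r \oplus q) = 1, (p \lor q) = 1, so the formula = 1.
Row p=1, q=0, r=1: (r \oplus q) = 1, (p \lor q) = 1, so the formula = 1.
Row p=1, q=0, r=0: (r \oplus q) = 0, (p \lor q) = 1, so the formula = 0.

1, 1, 0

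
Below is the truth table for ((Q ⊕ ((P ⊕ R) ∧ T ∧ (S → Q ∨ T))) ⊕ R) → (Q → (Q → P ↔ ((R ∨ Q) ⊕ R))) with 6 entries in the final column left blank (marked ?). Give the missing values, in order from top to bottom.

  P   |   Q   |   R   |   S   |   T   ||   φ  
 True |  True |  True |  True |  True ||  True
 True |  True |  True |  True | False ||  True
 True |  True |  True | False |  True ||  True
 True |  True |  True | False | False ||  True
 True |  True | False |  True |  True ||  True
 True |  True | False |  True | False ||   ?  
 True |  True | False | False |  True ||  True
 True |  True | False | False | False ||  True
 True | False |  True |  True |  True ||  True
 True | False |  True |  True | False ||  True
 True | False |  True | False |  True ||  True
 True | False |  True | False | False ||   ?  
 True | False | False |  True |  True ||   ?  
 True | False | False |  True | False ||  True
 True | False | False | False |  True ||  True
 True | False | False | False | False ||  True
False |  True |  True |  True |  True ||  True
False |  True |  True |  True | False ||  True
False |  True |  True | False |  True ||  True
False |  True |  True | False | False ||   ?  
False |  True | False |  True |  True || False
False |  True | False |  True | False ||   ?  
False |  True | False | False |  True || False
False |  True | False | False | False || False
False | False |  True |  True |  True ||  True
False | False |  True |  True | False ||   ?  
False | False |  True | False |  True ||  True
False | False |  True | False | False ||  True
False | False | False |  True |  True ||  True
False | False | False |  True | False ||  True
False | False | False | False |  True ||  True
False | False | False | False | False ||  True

Row P=True, Q=True, R=False, S=True, T=False: ((Q ⊕ ((P ⊕ R) ∧ T ∧ (S → Q ∨ T))) ⊕ R) = True, (Q → (Q → P ↔ ((R ∨ Q) ⊕ R))) = True, so the formula = True.
Row P=True, Q=False, R=True, S=False, T=False: ((Q ⊕ ((P ⊕ R) ∧ T ∧ (S → Q ∨ T))) ⊕ R) = True, (Q → (Q → P ↔ ((R ∨ Q) ⊕ R))) = True, so the formula = True.
Row P=True, Q=False, R=False, S=True, T=True: ((Q ⊕ ((P ⊕ R) ∧ T ∧ (S → Q ∨ T))) ⊕ R) = True, (Q → (Q → P ↔ ((R ∨ Q) ⊕ R))) = True, so the formula = True.
Row P=False, Q=True, R=True, S=False, T=False: ((Q ⊕ ((P ⊕ R) ∧ T ∧ (S → Q ∨ T))) ⊕ R) = False, (Q → (Q → P ↔ ((R ∨ Q) ⊕ R))) = True, so the formula = True.
Row P=False, Q=True, R=False, S=True, T=False: ((Q ⊕ ((P ⊕ R) ∧ T ∧ (S → Q ∨ T))) ⊕ R) = True, (Q → (Q → P ↔ ((R ∨ Q) ⊕ R))) = False, so the formula = False.
Row P=False, Q=False, R=True, S=True, T=False: ((Q ⊕ ((P ⊕ R) ∧ T ∧ (S → Q ∨ T))) ⊕ R) = True, (Q → (Q → P ↔ ((R ∨ Q) ⊕ R))) = True, so the formula = True.

True, True, True, True, False, True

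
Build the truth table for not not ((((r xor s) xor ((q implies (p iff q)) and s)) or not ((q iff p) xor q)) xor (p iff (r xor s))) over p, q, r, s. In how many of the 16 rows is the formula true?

  p   |   q   |   r   |   s   || (r xor s) | (p iff q) | (q implies (p iff q)) | (q iff p) | ((q iff p) xor q) | not ((q iff p) xor q) | (p iff (r xor s)) |   φ  
False | False | False | False ||   False   |    True   |          True         |    True   |        True       |         False         |        True       |  True
False | False | False |  True ||    True   |    True   |          True         |    True   |        True       |         False         |       False       | False
False | False |  True | False ||    True   |    True   |          True         |    True   |        True       |         False         |       False       |  True
False | False |  True |  True ||   False   |    True   |          True         |    True   |        True       |         False         |        True       | False
False |  True | False | False ||   False   |   False   |         False         |   False   |        True       |         False         |        True       |  True
False |  True | False |  True ||    True   |   False   |         False         |   False   |        True       |         False         |       False       |  True
False |  True |  True | False ||    True   |   False   |         False         |   False   |        True       |         False         |       False       |  True
False |  True |  True |  True ||   False   |   False   |         False         |   False   |        True       |         False         |        True       |  True
 True | False | False | False ||   False   |   False   |          True         |   False   |       False       |          True         |       False       |  True
 True | False | False |  True ||    True   |   False   |          True         |   False   |       False       |          True         |        True       | False
 True | False |  True | False ||    True   |   False   |          True         |   False   |       False       |          True         |        True       | False
 True | False |  True |  True ||   False   |   False   |          True         |   False   |       False       |          True         |       False       |  True
 True |  True | False | False ||   False   |    True   |          True         |    True   |       False       |          True         |       False       |  True
 True |  True | False |  True ||    True   |    True   |          True         |    True   |       False       |          True         |        True       | False
 True |  True |  True | False ||    True   |    True   |          True         |    True   |       False       |          True         |        True       | False
 True |  True |  True |  True ||   False   |    True   |          True         |    True   |       False       |          True         |       False       |  True
The formula is true on 10 of the 16 rows.

10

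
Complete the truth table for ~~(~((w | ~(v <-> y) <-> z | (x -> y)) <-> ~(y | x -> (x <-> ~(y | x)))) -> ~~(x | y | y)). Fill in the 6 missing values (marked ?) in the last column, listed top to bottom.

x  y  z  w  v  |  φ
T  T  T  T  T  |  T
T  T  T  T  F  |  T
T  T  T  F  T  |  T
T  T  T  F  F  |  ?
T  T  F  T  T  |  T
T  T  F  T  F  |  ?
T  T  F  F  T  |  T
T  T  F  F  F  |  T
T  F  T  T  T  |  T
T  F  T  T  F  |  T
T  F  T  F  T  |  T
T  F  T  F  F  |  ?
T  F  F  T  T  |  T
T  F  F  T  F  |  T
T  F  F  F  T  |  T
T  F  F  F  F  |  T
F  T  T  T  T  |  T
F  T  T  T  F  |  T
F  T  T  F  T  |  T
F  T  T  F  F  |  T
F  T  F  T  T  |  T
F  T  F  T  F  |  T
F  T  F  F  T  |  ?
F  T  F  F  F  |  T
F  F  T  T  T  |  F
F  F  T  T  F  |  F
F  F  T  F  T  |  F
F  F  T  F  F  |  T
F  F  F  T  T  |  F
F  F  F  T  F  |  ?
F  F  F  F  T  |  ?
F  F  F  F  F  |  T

Row x=T, y=T, z=T, w=F, v=F: (~((w | ~(v <-> y) <-> z | (x -> y)) <-> ~(y | x -> (x <-> ~(y | x)))) -> ~~(x | y | y)) = T, ~(~((w | ~(v <-> y) <-> z | (x -> y)) <-> ~(y | x -> (x <-> ~(y | x)))) -> ~~(x | y | y)) = F, so the formula = T.
Row x=T, y=T, z=F, w=T, v=F: (~((w | ~(v <-> y) <-> z | (x -> y)) <-> ~(y | x -> (x <-> ~(y | x)))) -> ~~(x | y | y)) = T, ~(~((w | ~(v <-> y) <-> z | (x -> y)) <-> ~(y | x -> (x <-> ~(y | x)))) -> ~~(x | y | y)) = F, so the formula = T.
Row x=T, y=F, z=T, w=F, v=F: (~((w | ~(v <-> y) <-> z | (x -> y)) <-> ~(y | x -> (x <-> ~(y | x)))) -> ~~(x | y | y)) = T, ~(~((w | ~(v <-> y) <-> z | (x -> y)) <-> ~(y | x -> (x <-> ~(y | x)))) -> ~~(x | y | y)) = F, so the formula = T.
Row x=F, y=T, z=F, w=F, v=T: (~((w | ~(v <-> y) <-> z | (x -> y)) <-> ~(y | x -> (x <-> ~(y | x)))) -> ~~(x | y | y)) = T, ~(~((w | ~(v <-> y) <-> z | (x -> y)) <-> ~(y | x -> (x <-> ~(y | x)))) -> ~~(x | y | y)) = F, so the formula = T.
Row x=F, y=F, z=F, w=T, v=F: (~((w | ~(v <-> y) <-> z | (x -> y)) <-> ~(y | x -> (x <-> ~(y | x)))) -> ~~(x | y | y)) = F, ~(~((w | ~(v <-> y) <-> z | (x -> y)) <-> ~(y | x -> (x <-> ~(y | x)))) -> ~~(x | y | y)) = T, so the formula = F.
Row x=F, y=F, z=F, w=F, v=T: (~((w | ~(v <-> y) <-> z | (x -> y)) <-> ~(y | x -> (x <-> ~(y | x)))) -> ~~(x | y | y)) = F, ~(~((w | ~(v <-> y) <-> z | (x -> y)) <-> ~(y | x -> (x <-> ~(y | x)))) -> ~~(x | y | y)) = T, so the formula = F.

T, T, T, T, F, F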